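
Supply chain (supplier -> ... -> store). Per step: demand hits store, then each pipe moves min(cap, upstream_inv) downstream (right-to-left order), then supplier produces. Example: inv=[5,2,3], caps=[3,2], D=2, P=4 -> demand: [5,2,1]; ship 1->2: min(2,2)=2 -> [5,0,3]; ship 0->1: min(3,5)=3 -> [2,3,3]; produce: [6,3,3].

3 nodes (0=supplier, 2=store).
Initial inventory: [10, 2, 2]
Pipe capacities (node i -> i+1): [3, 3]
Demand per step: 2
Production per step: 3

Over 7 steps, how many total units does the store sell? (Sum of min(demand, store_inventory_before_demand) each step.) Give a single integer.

Step 1: sold=2 (running total=2) -> [10 3 2]
Step 2: sold=2 (running total=4) -> [10 3 3]
Step 3: sold=2 (running total=6) -> [10 3 4]
Step 4: sold=2 (running total=8) -> [10 3 5]
Step 5: sold=2 (running total=10) -> [10 3 6]
Step 6: sold=2 (running total=12) -> [10 3 7]
Step 7: sold=2 (running total=14) -> [10 3 8]

Answer: 14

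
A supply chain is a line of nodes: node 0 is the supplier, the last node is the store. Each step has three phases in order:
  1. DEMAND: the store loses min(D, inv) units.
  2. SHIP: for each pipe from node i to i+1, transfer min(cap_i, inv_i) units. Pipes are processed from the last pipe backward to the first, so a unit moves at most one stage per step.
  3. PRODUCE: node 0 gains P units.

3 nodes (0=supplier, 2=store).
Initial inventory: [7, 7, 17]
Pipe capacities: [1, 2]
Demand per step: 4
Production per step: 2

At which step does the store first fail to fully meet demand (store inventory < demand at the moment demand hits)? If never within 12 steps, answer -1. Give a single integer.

Step 1: demand=4,sold=4 ship[1->2]=2 ship[0->1]=1 prod=2 -> [8 6 15]
Step 2: demand=4,sold=4 ship[1->2]=2 ship[0->1]=1 prod=2 -> [9 5 13]
Step 3: demand=4,sold=4 ship[1->2]=2 ship[0->1]=1 prod=2 -> [10 4 11]
Step 4: demand=4,sold=4 ship[1->2]=2 ship[0->1]=1 prod=2 -> [11 3 9]
Step 5: demand=4,sold=4 ship[1->2]=2 ship[0->1]=1 prod=2 -> [12 2 7]
Step 6: demand=4,sold=4 ship[1->2]=2 ship[0->1]=1 prod=2 -> [13 1 5]
Step 7: demand=4,sold=4 ship[1->2]=1 ship[0->1]=1 prod=2 -> [14 1 2]
Step 8: demand=4,sold=2 ship[1->2]=1 ship[0->1]=1 prod=2 -> [15 1 1]
Step 9: demand=4,sold=1 ship[1->2]=1 ship[0->1]=1 prod=2 -> [16 1 1]
Step 10: demand=4,sold=1 ship[1->2]=1 ship[0->1]=1 prod=2 -> [17 1 1]
Step 11: demand=4,sold=1 ship[1->2]=1 ship[0->1]=1 prod=2 -> [18 1 1]
Step 12: demand=4,sold=1 ship[1->2]=1 ship[0->1]=1 prod=2 -> [19 1 1]
First stockout at step 8

8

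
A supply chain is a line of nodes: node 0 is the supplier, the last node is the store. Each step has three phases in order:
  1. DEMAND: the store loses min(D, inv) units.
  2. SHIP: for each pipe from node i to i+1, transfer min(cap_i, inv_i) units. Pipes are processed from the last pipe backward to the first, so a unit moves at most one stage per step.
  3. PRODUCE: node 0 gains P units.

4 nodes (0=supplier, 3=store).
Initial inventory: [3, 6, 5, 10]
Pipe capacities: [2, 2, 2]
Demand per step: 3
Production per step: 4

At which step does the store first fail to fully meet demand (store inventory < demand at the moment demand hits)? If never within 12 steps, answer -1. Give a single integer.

Step 1: demand=3,sold=3 ship[2->3]=2 ship[1->2]=2 ship[0->1]=2 prod=4 -> [5 6 5 9]
Step 2: demand=3,sold=3 ship[2->3]=2 ship[1->2]=2 ship[0->1]=2 prod=4 -> [7 6 5 8]
Step 3: demand=3,sold=3 ship[2->3]=2 ship[1->2]=2 ship[0->1]=2 prod=4 -> [9 6 5 7]
Step 4: demand=3,sold=3 ship[2->3]=2 ship[1->2]=2 ship[0->1]=2 prod=4 -> [11 6 5 6]
Step 5: demand=3,sold=3 ship[2->3]=2 ship[1->2]=2 ship[0->1]=2 prod=4 -> [13 6 5 5]
Step 6: demand=3,sold=3 ship[2->3]=2 ship[1->2]=2 ship[0->1]=2 prod=4 -> [15 6 5 4]
Step 7: demand=3,sold=3 ship[2->3]=2 ship[1->2]=2 ship[0->1]=2 prod=4 -> [17 6 5 3]
Step 8: demand=3,sold=3 ship[2->3]=2 ship[1->2]=2 ship[0->1]=2 prod=4 -> [19 6 5 2]
Step 9: demand=3,sold=2 ship[2->3]=2 ship[1->2]=2 ship[0->1]=2 prod=4 -> [21 6 5 2]
Step 10: demand=3,sold=2 ship[2->3]=2 ship[1->2]=2 ship[0->1]=2 prod=4 -> [23 6 5 2]
Step 11: demand=3,sold=2 ship[2->3]=2 ship[1->2]=2 ship[0->1]=2 prod=4 -> [25 6 5 2]
Step 12: demand=3,sold=2 ship[2->3]=2 ship[1->2]=2 ship[0->1]=2 prod=4 -> [27 6 5 2]
First stockout at step 9

9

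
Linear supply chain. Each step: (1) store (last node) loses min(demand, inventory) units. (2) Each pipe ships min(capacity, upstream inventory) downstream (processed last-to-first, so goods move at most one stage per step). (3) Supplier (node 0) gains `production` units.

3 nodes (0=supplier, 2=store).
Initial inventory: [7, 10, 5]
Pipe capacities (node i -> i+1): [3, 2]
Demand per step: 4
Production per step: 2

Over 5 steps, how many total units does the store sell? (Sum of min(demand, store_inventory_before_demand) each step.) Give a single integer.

Step 1: sold=4 (running total=4) -> [6 11 3]
Step 2: sold=3 (running total=7) -> [5 12 2]
Step 3: sold=2 (running total=9) -> [4 13 2]
Step 4: sold=2 (running total=11) -> [3 14 2]
Step 5: sold=2 (running total=13) -> [2 15 2]

Answer: 13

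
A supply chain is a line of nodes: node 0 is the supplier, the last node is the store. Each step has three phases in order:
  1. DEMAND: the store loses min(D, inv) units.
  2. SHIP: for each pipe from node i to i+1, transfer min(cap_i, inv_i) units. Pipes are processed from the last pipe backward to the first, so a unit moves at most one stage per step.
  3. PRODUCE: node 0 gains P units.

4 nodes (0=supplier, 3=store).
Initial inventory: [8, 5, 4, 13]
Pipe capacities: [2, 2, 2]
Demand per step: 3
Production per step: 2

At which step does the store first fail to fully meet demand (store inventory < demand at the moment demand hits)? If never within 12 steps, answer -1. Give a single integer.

Step 1: demand=3,sold=3 ship[2->3]=2 ship[1->2]=2 ship[0->1]=2 prod=2 -> [8 5 4 12]
Step 2: demand=3,sold=3 ship[2->3]=2 ship[1->2]=2 ship[0->1]=2 prod=2 -> [8 5 4 11]
Step 3: demand=3,sold=3 ship[2->3]=2 ship[1->2]=2 ship[0->1]=2 prod=2 -> [8 5 4 10]
Step 4: demand=3,sold=3 ship[2->3]=2 ship[1->2]=2 ship[0->1]=2 prod=2 -> [8 5 4 9]
Step 5: demand=3,sold=3 ship[2->3]=2 ship[1->2]=2 ship[0->1]=2 prod=2 -> [8 5 4 8]
Step 6: demand=3,sold=3 ship[2->3]=2 ship[1->2]=2 ship[0->1]=2 prod=2 -> [8 5 4 7]
Step 7: demand=3,sold=3 ship[2->3]=2 ship[1->2]=2 ship[0->1]=2 prod=2 -> [8 5 4 6]
Step 8: demand=3,sold=3 ship[2->3]=2 ship[1->2]=2 ship[0->1]=2 prod=2 -> [8 5 4 5]
Step 9: demand=3,sold=3 ship[2->3]=2 ship[1->2]=2 ship[0->1]=2 prod=2 -> [8 5 4 4]
Step 10: demand=3,sold=3 ship[2->3]=2 ship[1->2]=2 ship[0->1]=2 prod=2 -> [8 5 4 3]
Step 11: demand=3,sold=3 ship[2->3]=2 ship[1->2]=2 ship[0->1]=2 prod=2 -> [8 5 4 2]
Step 12: demand=3,sold=2 ship[2->3]=2 ship[1->2]=2 ship[0->1]=2 prod=2 -> [8 5 4 2]
First stockout at step 12

12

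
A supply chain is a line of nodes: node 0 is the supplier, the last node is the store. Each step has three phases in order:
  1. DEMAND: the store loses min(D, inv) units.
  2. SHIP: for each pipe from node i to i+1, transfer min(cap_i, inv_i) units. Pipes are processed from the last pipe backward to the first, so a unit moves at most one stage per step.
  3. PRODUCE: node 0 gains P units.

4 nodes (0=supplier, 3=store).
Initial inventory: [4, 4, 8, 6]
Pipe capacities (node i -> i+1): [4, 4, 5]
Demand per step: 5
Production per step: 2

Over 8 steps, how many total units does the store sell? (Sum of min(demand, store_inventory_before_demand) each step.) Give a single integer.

Step 1: sold=5 (running total=5) -> [2 4 7 6]
Step 2: sold=5 (running total=10) -> [2 2 6 6]
Step 3: sold=5 (running total=15) -> [2 2 3 6]
Step 4: sold=5 (running total=20) -> [2 2 2 4]
Step 5: sold=4 (running total=24) -> [2 2 2 2]
Step 6: sold=2 (running total=26) -> [2 2 2 2]
Step 7: sold=2 (running total=28) -> [2 2 2 2]
Step 8: sold=2 (running total=30) -> [2 2 2 2]

Answer: 30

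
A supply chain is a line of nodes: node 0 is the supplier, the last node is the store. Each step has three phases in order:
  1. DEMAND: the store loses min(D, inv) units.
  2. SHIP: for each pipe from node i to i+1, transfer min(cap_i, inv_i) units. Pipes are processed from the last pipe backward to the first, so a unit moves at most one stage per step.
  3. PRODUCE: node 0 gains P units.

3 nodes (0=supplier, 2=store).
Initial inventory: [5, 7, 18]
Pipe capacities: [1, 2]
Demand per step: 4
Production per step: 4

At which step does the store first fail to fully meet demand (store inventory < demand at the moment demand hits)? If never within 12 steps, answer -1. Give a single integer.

Step 1: demand=4,sold=4 ship[1->2]=2 ship[0->1]=1 prod=4 -> [8 6 16]
Step 2: demand=4,sold=4 ship[1->2]=2 ship[0->1]=1 prod=4 -> [11 5 14]
Step 3: demand=4,sold=4 ship[1->2]=2 ship[0->1]=1 prod=4 -> [14 4 12]
Step 4: demand=4,sold=4 ship[1->2]=2 ship[0->1]=1 prod=4 -> [17 3 10]
Step 5: demand=4,sold=4 ship[1->2]=2 ship[0->1]=1 prod=4 -> [20 2 8]
Step 6: demand=4,sold=4 ship[1->2]=2 ship[0->1]=1 prod=4 -> [23 1 6]
Step 7: demand=4,sold=4 ship[1->2]=1 ship[0->1]=1 prod=4 -> [26 1 3]
Step 8: demand=4,sold=3 ship[1->2]=1 ship[0->1]=1 prod=4 -> [29 1 1]
Step 9: demand=4,sold=1 ship[1->2]=1 ship[0->1]=1 prod=4 -> [32 1 1]
Step 10: demand=4,sold=1 ship[1->2]=1 ship[0->1]=1 prod=4 -> [35 1 1]
Step 11: demand=4,sold=1 ship[1->2]=1 ship[0->1]=1 prod=4 -> [38 1 1]
Step 12: demand=4,sold=1 ship[1->2]=1 ship[0->1]=1 prod=4 -> [41 1 1]
First stockout at step 8

8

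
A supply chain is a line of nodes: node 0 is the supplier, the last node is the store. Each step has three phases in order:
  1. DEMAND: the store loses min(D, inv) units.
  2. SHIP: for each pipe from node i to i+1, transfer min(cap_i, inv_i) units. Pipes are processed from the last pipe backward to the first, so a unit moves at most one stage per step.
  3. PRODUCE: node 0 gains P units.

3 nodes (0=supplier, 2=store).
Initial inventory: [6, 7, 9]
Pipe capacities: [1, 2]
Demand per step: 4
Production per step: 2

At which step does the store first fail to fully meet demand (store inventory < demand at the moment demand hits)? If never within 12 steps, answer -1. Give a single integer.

Step 1: demand=4,sold=4 ship[1->2]=2 ship[0->1]=1 prod=2 -> [7 6 7]
Step 2: demand=4,sold=4 ship[1->2]=2 ship[0->1]=1 prod=2 -> [8 5 5]
Step 3: demand=4,sold=4 ship[1->2]=2 ship[0->1]=1 prod=2 -> [9 4 3]
Step 4: demand=4,sold=3 ship[1->2]=2 ship[0->1]=1 prod=2 -> [10 3 2]
Step 5: demand=4,sold=2 ship[1->2]=2 ship[0->1]=1 prod=2 -> [11 2 2]
Step 6: demand=4,sold=2 ship[1->2]=2 ship[0->1]=1 prod=2 -> [12 1 2]
Step 7: demand=4,sold=2 ship[1->2]=1 ship[0->1]=1 prod=2 -> [13 1 1]
Step 8: demand=4,sold=1 ship[1->2]=1 ship[0->1]=1 prod=2 -> [14 1 1]
Step 9: demand=4,sold=1 ship[1->2]=1 ship[0->1]=1 prod=2 -> [15 1 1]
Step 10: demand=4,sold=1 ship[1->2]=1 ship[0->1]=1 prod=2 -> [16 1 1]
Step 11: demand=4,sold=1 ship[1->2]=1 ship[0->1]=1 prod=2 -> [17 1 1]
Step 12: demand=4,sold=1 ship[1->2]=1 ship[0->1]=1 prod=2 -> [18 1 1]
First stockout at step 4

4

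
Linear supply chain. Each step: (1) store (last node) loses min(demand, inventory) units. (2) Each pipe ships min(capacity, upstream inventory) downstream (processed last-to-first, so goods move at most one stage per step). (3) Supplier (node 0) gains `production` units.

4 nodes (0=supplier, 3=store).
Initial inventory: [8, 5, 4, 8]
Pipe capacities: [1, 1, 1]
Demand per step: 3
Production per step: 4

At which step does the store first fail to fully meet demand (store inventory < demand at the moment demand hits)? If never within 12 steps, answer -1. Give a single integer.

Step 1: demand=3,sold=3 ship[2->3]=1 ship[1->2]=1 ship[0->1]=1 prod=4 -> [11 5 4 6]
Step 2: demand=3,sold=3 ship[2->3]=1 ship[1->2]=1 ship[0->1]=1 prod=4 -> [14 5 4 4]
Step 3: demand=3,sold=3 ship[2->3]=1 ship[1->2]=1 ship[0->1]=1 prod=4 -> [17 5 4 2]
Step 4: demand=3,sold=2 ship[2->3]=1 ship[1->2]=1 ship[0->1]=1 prod=4 -> [20 5 4 1]
Step 5: demand=3,sold=1 ship[2->3]=1 ship[1->2]=1 ship[0->1]=1 prod=4 -> [23 5 4 1]
Step 6: demand=3,sold=1 ship[2->3]=1 ship[1->2]=1 ship[0->1]=1 prod=4 -> [26 5 4 1]
Step 7: demand=3,sold=1 ship[2->3]=1 ship[1->2]=1 ship[0->1]=1 prod=4 -> [29 5 4 1]
Step 8: demand=3,sold=1 ship[2->3]=1 ship[1->2]=1 ship[0->1]=1 prod=4 -> [32 5 4 1]
Step 9: demand=3,sold=1 ship[2->3]=1 ship[1->2]=1 ship[0->1]=1 prod=4 -> [35 5 4 1]
Step 10: demand=3,sold=1 ship[2->3]=1 ship[1->2]=1 ship[0->1]=1 prod=4 -> [38 5 4 1]
Step 11: demand=3,sold=1 ship[2->3]=1 ship[1->2]=1 ship[0->1]=1 prod=4 -> [41 5 4 1]
Step 12: demand=3,sold=1 ship[2->3]=1 ship[1->2]=1 ship[0->1]=1 prod=4 -> [44 5 4 1]
First stockout at step 4

4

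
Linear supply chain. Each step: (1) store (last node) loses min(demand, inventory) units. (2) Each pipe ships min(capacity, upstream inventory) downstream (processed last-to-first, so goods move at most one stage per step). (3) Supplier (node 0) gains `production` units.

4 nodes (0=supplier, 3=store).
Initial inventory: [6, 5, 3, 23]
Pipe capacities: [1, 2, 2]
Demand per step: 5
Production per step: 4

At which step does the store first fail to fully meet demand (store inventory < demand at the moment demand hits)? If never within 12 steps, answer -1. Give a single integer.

Step 1: demand=5,sold=5 ship[2->3]=2 ship[1->2]=2 ship[0->1]=1 prod=4 -> [9 4 3 20]
Step 2: demand=5,sold=5 ship[2->3]=2 ship[1->2]=2 ship[0->1]=1 prod=4 -> [12 3 3 17]
Step 3: demand=5,sold=5 ship[2->3]=2 ship[1->2]=2 ship[0->1]=1 prod=4 -> [15 2 3 14]
Step 4: demand=5,sold=5 ship[2->3]=2 ship[1->2]=2 ship[0->1]=1 prod=4 -> [18 1 3 11]
Step 5: demand=5,sold=5 ship[2->3]=2 ship[1->2]=1 ship[0->1]=1 prod=4 -> [21 1 2 8]
Step 6: demand=5,sold=5 ship[2->3]=2 ship[1->2]=1 ship[0->1]=1 prod=4 -> [24 1 1 5]
Step 7: demand=5,sold=5 ship[2->3]=1 ship[1->2]=1 ship[0->1]=1 prod=4 -> [27 1 1 1]
Step 8: demand=5,sold=1 ship[2->3]=1 ship[1->2]=1 ship[0->1]=1 prod=4 -> [30 1 1 1]
Step 9: demand=5,sold=1 ship[2->3]=1 ship[1->2]=1 ship[0->1]=1 prod=4 -> [33 1 1 1]
Step 10: demand=5,sold=1 ship[2->3]=1 ship[1->2]=1 ship[0->1]=1 prod=4 -> [36 1 1 1]
Step 11: demand=5,sold=1 ship[2->3]=1 ship[1->2]=1 ship[0->1]=1 prod=4 -> [39 1 1 1]
Step 12: demand=5,sold=1 ship[2->3]=1 ship[1->2]=1 ship[0->1]=1 prod=4 -> [42 1 1 1]
First stockout at step 8

8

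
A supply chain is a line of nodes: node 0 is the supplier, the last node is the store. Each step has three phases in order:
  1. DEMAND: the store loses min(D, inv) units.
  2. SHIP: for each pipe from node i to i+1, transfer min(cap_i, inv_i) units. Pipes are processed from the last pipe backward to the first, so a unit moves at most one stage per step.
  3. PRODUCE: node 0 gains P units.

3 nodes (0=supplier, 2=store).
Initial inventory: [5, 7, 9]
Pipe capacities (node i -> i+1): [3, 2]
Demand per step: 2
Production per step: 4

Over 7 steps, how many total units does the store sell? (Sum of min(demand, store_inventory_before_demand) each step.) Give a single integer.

Step 1: sold=2 (running total=2) -> [6 8 9]
Step 2: sold=2 (running total=4) -> [7 9 9]
Step 3: sold=2 (running total=6) -> [8 10 9]
Step 4: sold=2 (running total=8) -> [9 11 9]
Step 5: sold=2 (running total=10) -> [10 12 9]
Step 6: sold=2 (running total=12) -> [11 13 9]
Step 7: sold=2 (running total=14) -> [12 14 9]

Answer: 14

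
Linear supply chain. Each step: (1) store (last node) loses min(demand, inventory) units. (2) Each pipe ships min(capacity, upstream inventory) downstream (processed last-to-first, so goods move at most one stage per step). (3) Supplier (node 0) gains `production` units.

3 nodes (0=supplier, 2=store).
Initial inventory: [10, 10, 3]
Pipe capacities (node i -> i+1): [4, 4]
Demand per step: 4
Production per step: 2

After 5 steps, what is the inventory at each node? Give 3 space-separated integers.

Step 1: demand=4,sold=3 ship[1->2]=4 ship[0->1]=4 prod=2 -> inv=[8 10 4]
Step 2: demand=4,sold=4 ship[1->2]=4 ship[0->1]=4 prod=2 -> inv=[6 10 4]
Step 3: demand=4,sold=4 ship[1->2]=4 ship[0->1]=4 prod=2 -> inv=[4 10 4]
Step 4: demand=4,sold=4 ship[1->2]=4 ship[0->1]=4 prod=2 -> inv=[2 10 4]
Step 5: demand=4,sold=4 ship[1->2]=4 ship[0->1]=2 prod=2 -> inv=[2 8 4]

2 8 4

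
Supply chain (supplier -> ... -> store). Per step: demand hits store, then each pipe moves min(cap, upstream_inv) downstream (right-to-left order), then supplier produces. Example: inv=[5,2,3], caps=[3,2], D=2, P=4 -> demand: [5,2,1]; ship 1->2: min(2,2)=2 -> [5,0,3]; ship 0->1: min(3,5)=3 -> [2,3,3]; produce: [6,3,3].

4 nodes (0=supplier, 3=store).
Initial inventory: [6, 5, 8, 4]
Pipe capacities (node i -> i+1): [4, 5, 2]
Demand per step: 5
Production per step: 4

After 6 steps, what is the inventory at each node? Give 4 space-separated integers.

Step 1: demand=5,sold=4 ship[2->3]=2 ship[1->2]=5 ship[0->1]=4 prod=4 -> inv=[6 4 11 2]
Step 2: demand=5,sold=2 ship[2->3]=2 ship[1->2]=4 ship[0->1]=4 prod=4 -> inv=[6 4 13 2]
Step 3: demand=5,sold=2 ship[2->3]=2 ship[1->2]=4 ship[0->1]=4 prod=4 -> inv=[6 4 15 2]
Step 4: demand=5,sold=2 ship[2->3]=2 ship[1->2]=4 ship[0->1]=4 prod=4 -> inv=[6 4 17 2]
Step 5: demand=5,sold=2 ship[2->3]=2 ship[1->2]=4 ship[0->1]=4 prod=4 -> inv=[6 4 19 2]
Step 6: demand=5,sold=2 ship[2->3]=2 ship[1->2]=4 ship[0->1]=4 prod=4 -> inv=[6 4 21 2]

6 4 21 2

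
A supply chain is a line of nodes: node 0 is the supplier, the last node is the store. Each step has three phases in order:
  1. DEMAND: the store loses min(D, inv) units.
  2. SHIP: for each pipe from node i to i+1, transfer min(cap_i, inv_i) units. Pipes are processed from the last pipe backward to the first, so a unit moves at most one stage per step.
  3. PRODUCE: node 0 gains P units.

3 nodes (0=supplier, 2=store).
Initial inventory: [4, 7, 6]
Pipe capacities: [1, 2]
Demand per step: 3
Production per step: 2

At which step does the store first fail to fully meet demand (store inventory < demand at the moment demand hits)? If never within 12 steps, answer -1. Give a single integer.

Step 1: demand=3,sold=3 ship[1->2]=2 ship[0->1]=1 prod=2 -> [5 6 5]
Step 2: demand=3,sold=3 ship[1->2]=2 ship[0->1]=1 prod=2 -> [6 5 4]
Step 3: demand=3,sold=3 ship[1->2]=2 ship[0->1]=1 prod=2 -> [7 4 3]
Step 4: demand=3,sold=3 ship[1->2]=2 ship[0->1]=1 prod=2 -> [8 3 2]
Step 5: demand=3,sold=2 ship[1->2]=2 ship[0->1]=1 prod=2 -> [9 2 2]
Step 6: demand=3,sold=2 ship[1->2]=2 ship[0->1]=1 prod=2 -> [10 1 2]
Step 7: demand=3,sold=2 ship[1->2]=1 ship[0->1]=1 prod=2 -> [11 1 1]
Step 8: demand=3,sold=1 ship[1->2]=1 ship[0->1]=1 prod=2 -> [12 1 1]
Step 9: demand=3,sold=1 ship[1->2]=1 ship[0->1]=1 prod=2 -> [13 1 1]
Step 10: demand=3,sold=1 ship[1->2]=1 ship[0->1]=1 prod=2 -> [14 1 1]
Step 11: demand=3,sold=1 ship[1->2]=1 ship[0->1]=1 prod=2 -> [15 1 1]
Step 12: demand=3,sold=1 ship[1->2]=1 ship[0->1]=1 prod=2 -> [16 1 1]
First stockout at step 5

5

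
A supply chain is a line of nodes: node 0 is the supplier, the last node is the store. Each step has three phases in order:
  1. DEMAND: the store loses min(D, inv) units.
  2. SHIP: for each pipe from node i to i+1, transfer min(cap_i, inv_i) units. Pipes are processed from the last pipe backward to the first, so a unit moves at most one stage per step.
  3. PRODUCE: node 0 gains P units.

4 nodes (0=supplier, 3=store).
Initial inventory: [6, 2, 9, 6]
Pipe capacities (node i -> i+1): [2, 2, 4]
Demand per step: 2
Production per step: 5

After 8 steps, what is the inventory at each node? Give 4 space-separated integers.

Step 1: demand=2,sold=2 ship[2->3]=4 ship[1->2]=2 ship[0->1]=2 prod=5 -> inv=[9 2 7 8]
Step 2: demand=2,sold=2 ship[2->3]=4 ship[1->2]=2 ship[0->1]=2 prod=5 -> inv=[12 2 5 10]
Step 3: demand=2,sold=2 ship[2->3]=4 ship[1->2]=2 ship[0->1]=2 prod=5 -> inv=[15 2 3 12]
Step 4: demand=2,sold=2 ship[2->3]=3 ship[1->2]=2 ship[0->1]=2 prod=5 -> inv=[18 2 2 13]
Step 5: demand=2,sold=2 ship[2->3]=2 ship[1->2]=2 ship[0->1]=2 prod=5 -> inv=[21 2 2 13]
Step 6: demand=2,sold=2 ship[2->3]=2 ship[1->2]=2 ship[0->1]=2 prod=5 -> inv=[24 2 2 13]
Step 7: demand=2,sold=2 ship[2->3]=2 ship[1->2]=2 ship[0->1]=2 prod=5 -> inv=[27 2 2 13]
Step 8: demand=2,sold=2 ship[2->3]=2 ship[1->2]=2 ship[0->1]=2 prod=5 -> inv=[30 2 2 13]

30 2 2 13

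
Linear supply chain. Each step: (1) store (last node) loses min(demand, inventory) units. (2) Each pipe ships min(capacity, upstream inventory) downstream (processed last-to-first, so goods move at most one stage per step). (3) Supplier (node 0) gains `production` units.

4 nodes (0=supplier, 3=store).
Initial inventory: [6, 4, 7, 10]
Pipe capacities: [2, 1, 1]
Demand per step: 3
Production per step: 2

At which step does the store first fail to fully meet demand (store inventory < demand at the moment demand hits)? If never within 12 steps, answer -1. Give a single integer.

Step 1: demand=3,sold=3 ship[2->3]=1 ship[1->2]=1 ship[0->1]=2 prod=2 -> [6 5 7 8]
Step 2: demand=3,sold=3 ship[2->3]=1 ship[1->2]=1 ship[0->1]=2 prod=2 -> [6 6 7 6]
Step 3: demand=3,sold=3 ship[2->3]=1 ship[1->2]=1 ship[0->1]=2 prod=2 -> [6 7 7 4]
Step 4: demand=3,sold=3 ship[2->3]=1 ship[1->2]=1 ship[0->1]=2 prod=2 -> [6 8 7 2]
Step 5: demand=3,sold=2 ship[2->3]=1 ship[1->2]=1 ship[0->1]=2 prod=2 -> [6 9 7 1]
Step 6: demand=3,sold=1 ship[2->3]=1 ship[1->2]=1 ship[0->1]=2 prod=2 -> [6 10 7 1]
Step 7: demand=3,sold=1 ship[2->3]=1 ship[1->2]=1 ship[0->1]=2 prod=2 -> [6 11 7 1]
Step 8: demand=3,sold=1 ship[2->3]=1 ship[1->2]=1 ship[0->1]=2 prod=2 -> [6 12 7 1]
Step 9: demand=3,sold=1 ship[2->3]=1 ship[1->2]=1 ship[0->1]=2 prod=2 -> [6 13 7 1]
Step 10: demand=3,sold=1 ship[2->3]=1 ship[1->2]=1 ship[0->1]=2 prod=2 -> [6 14 7 1]
Step 11: demand=3,sold=1 ship[2->3]=1 ship[1->2]=1 ship[0->1]=2 prod=2 -> [6 15 7 1]
Step 12: demand=3,sold=1 ship[2->3]=1 ship[1->2]=1 ship[0->1]=2 prod=2 -> [6 16 7 1]
First stockout at step 5

5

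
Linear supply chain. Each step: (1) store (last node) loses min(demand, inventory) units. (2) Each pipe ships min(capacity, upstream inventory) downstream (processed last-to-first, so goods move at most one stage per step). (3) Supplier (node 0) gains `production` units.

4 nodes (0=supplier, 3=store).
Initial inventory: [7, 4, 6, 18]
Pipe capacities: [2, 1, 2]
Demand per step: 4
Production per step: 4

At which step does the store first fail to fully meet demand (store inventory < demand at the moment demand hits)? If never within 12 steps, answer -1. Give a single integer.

Step 1: demand=4,sold=4 ship[2->3]=2 ship[1->2]=1 ship[0->1]=2 prod=4 -> [9 5 5 16]
Step 2: demand=4,sold=4 ship[2->3]=2 ship[1->2]=1 ship[0->1]=2 prod=4 -> [11 6 4 14]
Step 3: demand=4,sold=4 ship[2->3]=2 ship[1->2]=1 ship[0->1]=2 prod=4 -> [13 7 3 12]
Step 4: demand=4,sold=4 ship[2->3]=2 ship[1->2]=1 ship[0->1]=2 prod=4 -> [15 8 2 10]
Step 5: demand=4,sold=4 ship[2->3]=2 ship[1->2]=1 ship[0->1]=2 prod=4 -> [17 9 1 8]
Step 6: demand=4,sold=4 ship[2->3]=1 ship[1->2]=1 ship[0->1]=2 prod=4 -> [19 10 1 5]
Step 7: demand=4,sold=4 ship[2->3]=1 ship[1->2]=1 ship[0->1]=2 prod=4 -> [21 11 1 2]
Step 8: demand=4,sold=2 ship[2->3]=1 ship[1->2]=1 ship[0->1]=2 prod=4 -> [23 12 1 1]
Step 9: demand=4,sold=1 ship[2->3]=1 ship[1->2]=1 ship[0->1]=2 prod=4 -> [25 13 1 1]
Step 10: demand=4,sold=1 ship[2->3]=1 ship[1->2]=1 ship[0->1]=2 prod=4 -> [27 14 1 1]
Step 11: demand=4,sold=1 ship[2->3]=1 ship[1->2]=1 ship[0->1]=2 prod=4 -> [29 15 1 1]
Step 12: demand=4,sold=1 ship[2->3]=1 ship[1->2]=1 ship[0->1]=2 prod=4 -> [31 16 1 1]
First stockout at step 8

8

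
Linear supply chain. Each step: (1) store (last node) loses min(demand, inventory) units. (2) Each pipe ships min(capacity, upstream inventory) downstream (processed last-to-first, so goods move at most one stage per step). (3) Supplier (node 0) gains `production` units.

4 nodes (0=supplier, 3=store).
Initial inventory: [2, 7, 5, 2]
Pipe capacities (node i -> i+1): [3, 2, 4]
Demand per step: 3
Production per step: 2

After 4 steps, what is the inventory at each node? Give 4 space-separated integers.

Step 1: demand=3,sold=2 ship[2->3]=4 ship[1->2]=2 ship[0->1]=2 prod=2 -> inv=[2 7 3 4]
Step 2: demand=3,sold=3 ship[2->3]=3 ship[1->2]=2 ship[0->1]=2 prod=2 -> inv=[2 7 2 4]
Step 3: demand=3,sold=3 ship[2->3]=2 ship[1->2]=2 ship[0->1]=2 prod=2 -> inv=[2 7 2 3]
Step 4: demand=3,sold=3 ship[2->3]=2 ship[1->2]=2 ship[0->1]=2 prod=2 -> inv=[2 7 2 2]

2 7 2 2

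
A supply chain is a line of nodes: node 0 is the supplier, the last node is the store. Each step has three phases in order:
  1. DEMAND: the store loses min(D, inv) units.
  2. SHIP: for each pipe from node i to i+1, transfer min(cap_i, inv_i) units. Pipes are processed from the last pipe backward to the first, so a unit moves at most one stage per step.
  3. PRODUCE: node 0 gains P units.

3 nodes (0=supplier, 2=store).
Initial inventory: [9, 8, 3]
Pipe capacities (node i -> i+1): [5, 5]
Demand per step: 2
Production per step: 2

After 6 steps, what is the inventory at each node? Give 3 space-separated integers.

Step 1: demand=2,sold=2 ship[1->2]=5 ship[0->1]=5 prod=2 -> inv=[6 8 6]
Step 2: demand=2,sold=2 ship[1->2]=5 ship[0->1]=5 prod=2 -> inv=[3 8 9]
Step 3: demand=2,sold=2 ship[1->2]=5 ship[0->1]=3 prod=2 -> inv=[2 6 12]
Step 4: demand=2,sold=2 ship[1->2]=5 ship[0->1]=2 prod=2 -> inv=[2 3 15]
Step 5: demand=2,sold=2 ship[1->2]=3 ship[0->1]=2 prod=2 -> inv=[2 2 16]
Step 6: demand=2,sold=2 ship[1->2]=2 ship[0->1]=2 prod=2 -> inv=[2 2 16]

2 2 16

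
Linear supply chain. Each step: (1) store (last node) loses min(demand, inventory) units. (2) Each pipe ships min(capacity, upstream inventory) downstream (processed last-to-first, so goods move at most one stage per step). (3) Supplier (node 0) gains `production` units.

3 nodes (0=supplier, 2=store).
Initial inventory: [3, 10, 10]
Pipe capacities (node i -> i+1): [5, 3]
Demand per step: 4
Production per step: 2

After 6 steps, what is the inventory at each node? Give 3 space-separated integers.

Step 1: demand=4,sold=4 ship[1->2]=3 ship[0->1]=3 prod=2 -> inv=[2 10 9]
Step 2: demand=4,sold=4 ship[1->2]=3 ship[0->1]=2 prod=2 -> inv=[2 9 8]
Step 3: demand=4,sold=4 ship[1->2]=3 ship[0->1]=2 prod=2 -> inv=[2 8 7]
Step 4: demand=4,sold=4 ship[1->2]=3 ship[0->1]=2 prod=2 -> inv=[2 7 6]
Step 5: demand=4,sold=4 ship[1->2]=3 ship[0->1]=2 prod=2 -> inv=[2 6 5]
Step 6: demand=4,sold=4 ship[1->2]=3 ship[0->1]=2 prod=2 -> inv=[2 5 4]

2 5 4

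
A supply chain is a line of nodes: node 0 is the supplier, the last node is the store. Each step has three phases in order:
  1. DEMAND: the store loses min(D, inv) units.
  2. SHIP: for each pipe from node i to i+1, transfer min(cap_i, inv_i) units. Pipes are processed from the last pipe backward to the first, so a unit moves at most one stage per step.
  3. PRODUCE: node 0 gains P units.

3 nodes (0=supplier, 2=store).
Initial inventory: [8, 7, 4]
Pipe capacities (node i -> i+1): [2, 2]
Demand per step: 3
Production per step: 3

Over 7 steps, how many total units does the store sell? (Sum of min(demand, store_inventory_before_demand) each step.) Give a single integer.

Answer: 16

Derivation:
Step 1: sold=3 (running total=3) -> [9 7 3]
Step 2: sold=3 (running total=6) -> [10 7 2]
Step 3: sold=2 (running total=8) -> [11 7 2]
Step 4: sold=2 (running total=10) -> [12 7 2]
Step 5: sold=2 (running total=12) -> [13 7 2]
Step 6: sold=2 (running total=14) -> [14 7 2]
Step 7: sold=2 (running total=16) -> [15 7 2]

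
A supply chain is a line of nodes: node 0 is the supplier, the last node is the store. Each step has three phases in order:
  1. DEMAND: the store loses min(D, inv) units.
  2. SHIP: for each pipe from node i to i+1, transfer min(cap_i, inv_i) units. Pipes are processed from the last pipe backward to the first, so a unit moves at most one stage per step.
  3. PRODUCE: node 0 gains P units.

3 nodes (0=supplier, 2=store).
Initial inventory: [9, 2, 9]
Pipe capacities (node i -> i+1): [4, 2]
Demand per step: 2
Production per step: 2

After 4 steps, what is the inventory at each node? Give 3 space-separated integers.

Step 1: demand=2,sold=2 ship[1->2]=2 ship[0->1]=4 prod=2 -> inv=[7 4 9]
Step 2: demand=2,sold=2 ship[1->2]=2 ship[0->1]=4 prod=2 -> inv=[5 6 9]
Step 3: demand=2,sold=2 ship[1->2]=2 ship[0->1]=4 prod=2 -> inv=[3 8 9]
Step 4: demand=2,sold=2 ship[1->2]=2 ship[0->1]=3 prod=2 -> inv=[2 9 9]

2 9 9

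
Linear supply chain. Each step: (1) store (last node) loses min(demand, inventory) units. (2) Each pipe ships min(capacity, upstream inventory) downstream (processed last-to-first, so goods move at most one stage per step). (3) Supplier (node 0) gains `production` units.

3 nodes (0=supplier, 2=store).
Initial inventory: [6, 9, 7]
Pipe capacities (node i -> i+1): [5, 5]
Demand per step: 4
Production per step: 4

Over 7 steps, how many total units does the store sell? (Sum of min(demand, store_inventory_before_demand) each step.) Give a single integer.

Answer: 28

Derivation:
Step 1: sold=4 (running total=4) -> [5 9 8]
Step 2: sold=4 (running total=8) -> [4 9 9]
Step 3: sold=4 (running total=12) -> [4 8 10]
Step 4: sold=4 (running total=16) -> [4 7 11]
Step 5: sold=4 (running total=20) -> [4 6 12]
Step 6: sold=4 (running total=24) -> [4 5 13]
Step 7: sold=4 (running total=28) -> [4 4 14]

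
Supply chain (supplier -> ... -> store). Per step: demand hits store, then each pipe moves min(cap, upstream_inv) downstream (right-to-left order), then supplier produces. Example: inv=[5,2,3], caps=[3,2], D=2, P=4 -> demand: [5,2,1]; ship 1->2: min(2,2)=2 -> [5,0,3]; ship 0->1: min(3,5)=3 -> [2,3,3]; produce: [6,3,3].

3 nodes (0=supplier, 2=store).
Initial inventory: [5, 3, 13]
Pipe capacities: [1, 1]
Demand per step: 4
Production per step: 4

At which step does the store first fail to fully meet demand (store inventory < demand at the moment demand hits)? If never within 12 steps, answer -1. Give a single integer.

Step 1: demand=4,sold=4 ship[1->2]=1 ship[0->1]=1 prod=4 -> [8 3 10]
Step 2: demand=4,sold=4 ship[1->2]=1 ship[0->1]=1 prod=4 -> [11 3 7]
Step 3: demand=4,sold=4 ship[1->2]=1 ship[0->1]=1 prod=4 -> [14 3 4]
Step 4: demand=4,sold=4 ship[1->2]=1 ship[0->1]=1 prod=4 -> [17 3 1]
Step 5: demand=4,sold=1 ship[1->2]=1 ship[0->1]=1 prod=4 -> [20 3 1]
Step 6: demand=4,sold=1 ship[1->2]=1 ship[0->1]=1 prod=4 -> [23 3 1]
Step 7: demand=4,sold=1 ship[1->2]=1 ship[0->1]=1 prod=4 -> [26 3 1]
Step 8: demand=4,sold=1 ship[1->2]=1 ship[0->1]=1 prod=4 -> [29 3 1]
Step 9: demand=4,sold=1 ship[1->2]=1 ship[0->1]=1 prod=4 -> [32 3 1]
Step 10: demand=4,sold=1 ship[1->2]=1 ship[0->1]=1 prod=4 -> [35 3 1]
Step 11: demand=4,sold=1 ship[1->2]=1 ship[0->1]=1 prod=4 -> [38 3 1]
Step 12: demand=4,sold=1 ship[1->2]=1 ship[0->1]=1 prod=4 -> [41 3 1]
First stockout at step 5

5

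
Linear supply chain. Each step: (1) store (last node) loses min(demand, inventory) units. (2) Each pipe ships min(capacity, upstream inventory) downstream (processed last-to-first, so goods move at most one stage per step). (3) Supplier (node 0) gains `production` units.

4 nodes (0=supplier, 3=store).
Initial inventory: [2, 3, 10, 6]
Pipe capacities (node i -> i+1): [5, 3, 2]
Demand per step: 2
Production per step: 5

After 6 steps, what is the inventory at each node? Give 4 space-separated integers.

Step 1: demand=2,sold=2 ship[2->3]=2 ship[1->2]=3 ship[0->1]=2 prod=5 -> inv=[5 2 11 6]
Step 2: demand=2,sold=2 ship[2->3]=2 ship[1->2]=2 ship[0->1]=5 prod=5 -> inv=[5 5 11 6]
Step 3: demand=2,sold=2 ship[2->3]=2 ship[1->2]=3 ship[0->1]=5 prod=5 -> inv=[5 7 12 6]
Step 4: demand=2,sold=2 ship[2->3]=2 ship[1->2]=3 ship[0->1]=5 prod=5 -> inv=[5 9 13 6]
Step 5: demand=2,sold=2 ship[2->3]=2 ship[1->2]=3 ship[0->1]=5 prod=5 -> inv=[5 11 14 6]
Step 6: demand=2,sold=2 ship[2->3]=2 ship[1->2]=3 ship[0->1]=5 prod=5 -> inv=[5 13 15 6]

5 13 15 6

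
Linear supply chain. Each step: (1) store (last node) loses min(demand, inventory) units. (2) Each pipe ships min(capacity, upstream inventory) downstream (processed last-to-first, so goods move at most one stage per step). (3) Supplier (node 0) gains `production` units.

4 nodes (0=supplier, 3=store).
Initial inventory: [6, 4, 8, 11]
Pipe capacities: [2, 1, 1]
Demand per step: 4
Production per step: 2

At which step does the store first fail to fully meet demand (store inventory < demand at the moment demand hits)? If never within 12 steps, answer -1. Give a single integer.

Step 1: demand=4,sold=4 ship[2->3]=1 ship[1->2]=1 ship[0->1]=2 prod=2 -> [6 5 8 8]
Step 2: demand=4,sold=4 ship[2->3]=1 ship[1->2]=1 ship[0->1]=2 prod=2 -> [6 6 8 5]
Step 3: demand=4,sold=4 ship[2->3]=1 ship[1->2]=1 ship[0->1]=2 prod=2 -> [6 7 8 2]
Step 4: demand=4,sold=2 ship[2->3]=1 ship[1->2]=1 ship[0->1]=2 prod=2 -> [6 8 8 1]
Step 5: demand=4,sold=1 ship[2->3]=1 ship[1->2]=1 ship[0->1]=2 prod=2 -> [6 9 8 1]
Step 6: demand=4,sold=1 ship[2->3]=1 ship[1->2]=1 ship[0->1]=2 prod=2 -> [6 10 8 1]
Step 7: demand=4,sold=1 ship[2->3]=1 ship[1->2]=1 ship[0->1]=2 prod=2 -> [6 11 8 1]
Step 8: demand=4,sold=1 ship[2->3]=1 ship[1->2]=1 ship[0->1]=2 prod=2 -> [6 12 8 1]
Step 9: demand=4,sold=1 ship[2->3]=1 ship[1->2]=1 ship[0->1]=2 prod=2 -> [6 13 8 1]
Step 10: demand=4,sold=1 ship[2->3]=1 ship[1->2]=1 ship[0->1]=2 prod=2 -> [6 14 8 1]
Step 11: demand=4,sold=1 ship[2->3]=1 ship[1->2]=1 ship[0->1]=2 prod=2 -> [6 15 8 1]
Step 12: demand=4,sold=1 ship[2->3]=1 ship[1->2]=1 ship[0->1]=2 prod=2 -> [6 16 8 1]
First stockout at step 4

4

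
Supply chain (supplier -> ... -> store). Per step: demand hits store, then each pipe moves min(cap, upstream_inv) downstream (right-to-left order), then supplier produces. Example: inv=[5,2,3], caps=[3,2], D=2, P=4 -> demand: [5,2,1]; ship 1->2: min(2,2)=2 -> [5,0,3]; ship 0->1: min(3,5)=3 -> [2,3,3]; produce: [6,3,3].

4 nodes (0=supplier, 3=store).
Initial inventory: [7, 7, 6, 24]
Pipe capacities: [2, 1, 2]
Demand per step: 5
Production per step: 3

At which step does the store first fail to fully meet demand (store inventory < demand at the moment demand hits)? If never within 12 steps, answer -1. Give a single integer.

Step 1: demand=5,sold=5 ship[2->3]=2 ship[1->2]=1 ship[0->1]=2 prod=3 -> [8 8 5 21]
Step 2: demand=5,sold=5 ship[2->3]=2 ship[1->2]=1 ship[0->1]=2 prod=3 -> [9 9 4 18]
Step 3: demand=5,sold=5 ship[2->3]=2 ship[1->2]=1 ship[0->1]=2 prod=3 -> [10 10 3 15]
Step 4: demand=5,sold=5 ship[2->3]=2 ship[1->2]=1 ship[0->1]=2 prod=3 -> [11 11 2 12]
Step 5: demand=5,sold=5 ship[2->3]=2 ship[1->2]=1 ship[0->1]=2 prod=3 -> [12 12 1 9]
Step 6: demand=5,sold=5 ship[2->3]=1 ship[1->2]=1 ship[0->1]=2 prod=3 -> [13 13 1 5]
Step 7: demand=5,sold=5 ship[2->3]=1 ship[1->2]=1 ship[0->1]=2 prod=3 -> [14 14 1 1]
Step 8: demand=5,sold=1 ship[2->3]=1 ship[1->2]=1 ship[0->1]=2 prod=3 -> [15 15 1 1]
Step 9: demand=5,sold=1 ship[2->3]=1 ship[1->2]=1 ship[0->1]=2 prod=3 -> [16 16 1 1]
Step 10: demand=5,sold=1 ship[2->3]=1 ship[1->2]=1 ship[0->1]=2 prod=3 -> [17 17 1 1]
Step 11: demand=5,sold=1 ship[2->3]=1 ship[1->2]=1 ship[0->1]=2 prod=3 -> [18 18 1 1]
Step 12: demand=5,sold=1 ship[2->3]=1 ship[1->2]=1 ship[0->1]=2 prod=3 -> [19 19 1 1]
First stockout at step 8

8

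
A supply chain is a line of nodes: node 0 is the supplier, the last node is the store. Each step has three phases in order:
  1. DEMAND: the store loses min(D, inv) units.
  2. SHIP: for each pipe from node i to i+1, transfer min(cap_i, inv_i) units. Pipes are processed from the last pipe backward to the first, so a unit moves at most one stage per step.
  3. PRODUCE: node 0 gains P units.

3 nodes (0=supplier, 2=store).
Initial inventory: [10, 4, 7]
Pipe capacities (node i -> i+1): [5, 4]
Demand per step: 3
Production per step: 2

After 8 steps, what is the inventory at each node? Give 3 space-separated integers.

Step 1: demand=3,sold=3 ship[1->2]=4 ship[0->1]=5 prod=2 -> inv=[7 5 8]
Step 2: demand=3,sold=3 ship[1->2]=4 ship[0->1]=5 prod=2 -> inv=[4 6 9]
Step 3: demand=3,sold=3 ship[1->2]=4 ship[0->1]=4 prod=2 -> inv=[2 6 10]
Step 4: demand=3,sold=3 ship[1->2]=4 ship[0->1]=2 prod=2 -> inv=[2 4 11]
Step 5: demand=3,sold=3 ship[1->2]=4 ship[0->1]=2 prod=2 -> inv=[2 2 12]
Step 6: demand=3,sold=3 ship[1->2]=2 ship[0->1]=2 prod=2 -> inv=[2 2 11]
Step 7: demand=3,sold=3 ship[1->2]=2 ship[0->1]=2 prod=2 -> inv=[2 2 10]
Step 8: demand=3,sold=3 ship[1->2]=2 ship[0->1]=2 prod=2 -> inv=[2 2 9]

2 2 9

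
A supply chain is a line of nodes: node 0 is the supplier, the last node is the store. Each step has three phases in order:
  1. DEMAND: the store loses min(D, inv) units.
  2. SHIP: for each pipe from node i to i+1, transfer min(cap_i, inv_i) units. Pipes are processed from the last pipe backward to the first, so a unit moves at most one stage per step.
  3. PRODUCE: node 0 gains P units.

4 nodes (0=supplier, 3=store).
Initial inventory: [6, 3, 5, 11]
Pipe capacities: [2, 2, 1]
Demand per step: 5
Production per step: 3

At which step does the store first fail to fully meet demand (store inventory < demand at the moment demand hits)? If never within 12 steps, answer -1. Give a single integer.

Step 1: demand=5,sold=5 ship[2->3]=1 ship[1->2]=2 ship[0->1]=2 prod=3 -> [7 3 6 7]
Step 2: demand=5,sold=5 ship[2->3]=1 ship[1->2]=2 ship[0->1]=2 prod=3 -> [8 3 7 3]
Step 3: demand=5,sold=3 ship[2->3]=1 ship[1->2]=2 ship[0->1]=2 prod=3 -> [9 3 8 1]
Step 4: demand=5,sold=1 ship[2->3]=1 ship[1->2]=2 ship[0->1]=2 prod=3 -> [10 3 9 1]
Step 5: demand=5,sold=1 ship[2->3]=1 ship[1->2]=2 ship[0->1]=2 prod=3 -> [11 3 10 1]
Step 6: demand=5,sold=1 ship[2->3]=1 ship[1->2]=2 ship[0->1]=2 prod=3 -> [12 3 11 1]
Step 7: demand=5,sold=1 ship[2->3]=1 ship[1->2]=2 ship[0->1]=2 prod=3 -> [13 3 12 1]
Step 8: demand=5,sold=1 ship[2->3]=1 ship[1->2]=2 ship[0->1]=2 prod=3 -> [14 3 13 1]
Step 9: demand=5,sold=1 ship[2->3]=1 ship[1->2]=2 ship[0->1]=2 prod=3 -> [15 3 14 1]
Step 10: demand=5,sold=1 ship[2->3]=1 ship[1->2]=2 ship[0->1]=2 prod=3 -> [16 3 15 1]
Step 11: demand=5,sold=1 ship[2->3]=1 ship[1->2]=2 ship[0->1]=2 prod=3 -> [17 3 16 1]
Step 12: demand=5,sold=1 ship[2->3]=1 ship[1->2]=2 ship[0->1]=2 prod=3 -> [18 3 17 1]
First stockout at step 3

3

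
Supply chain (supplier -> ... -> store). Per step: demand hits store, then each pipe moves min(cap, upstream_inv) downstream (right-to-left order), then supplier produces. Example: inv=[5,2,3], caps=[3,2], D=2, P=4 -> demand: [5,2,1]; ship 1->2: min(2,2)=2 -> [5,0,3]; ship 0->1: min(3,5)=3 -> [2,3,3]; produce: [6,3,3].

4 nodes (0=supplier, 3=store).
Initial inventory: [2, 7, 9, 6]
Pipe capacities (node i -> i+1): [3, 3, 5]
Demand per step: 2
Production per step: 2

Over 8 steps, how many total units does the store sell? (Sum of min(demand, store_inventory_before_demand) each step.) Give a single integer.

Answer: 16

Derivation:
Step 1: sold=2 (running total=2) -> [2 6 7 9]
Step 2: sold=2 (running total=4) -> [2 5 5 12]
Step 3: sold=2 (running total=6) -> [2 4 3 15]
Step 4: sold=2 (running total=8) -> [2 3 3 16]
Step 5: sold=2 (running total=10) -> [2 2 3 17]
Step 6: sold=2 (running total=12) -> [2 2 2 18]
Step 7: sold=2 (running total=14) -> [2 2 2 18]
Step 8: sold=2 (running total=16) -> [2 2 2 18]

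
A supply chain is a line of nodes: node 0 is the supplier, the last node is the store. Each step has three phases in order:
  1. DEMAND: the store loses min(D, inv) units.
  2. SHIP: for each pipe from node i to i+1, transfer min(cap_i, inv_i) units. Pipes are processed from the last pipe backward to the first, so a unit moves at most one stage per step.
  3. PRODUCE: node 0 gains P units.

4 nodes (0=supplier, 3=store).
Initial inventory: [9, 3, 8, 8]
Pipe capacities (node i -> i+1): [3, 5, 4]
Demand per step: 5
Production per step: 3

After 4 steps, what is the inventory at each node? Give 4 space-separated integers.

Step 1: demand=5,sold=5 ship[2->3]=4 ship[1->2]=3 ship[0->1]=3 prod=3 -> inv=[9 3 7 7]
Step 2: demand=5,sold=5 ship[2->3]=4 ship[1->2]=3 ship[0->1]=3 prod=3 -> inv=[9 3 6 6]
Step 3: demand=5,sold=5 ship[2->3]=4 ship[1->2]=3 ship[0->1]=3 prod=3 -> inv=[9 3 5 5]
Step 4: demand=5,sold=5 ship[2->3]=4 ship[1->2]=3 ship[0->1]=3 prod=3 -> inv=[9 3 4 4]

9 3 4 4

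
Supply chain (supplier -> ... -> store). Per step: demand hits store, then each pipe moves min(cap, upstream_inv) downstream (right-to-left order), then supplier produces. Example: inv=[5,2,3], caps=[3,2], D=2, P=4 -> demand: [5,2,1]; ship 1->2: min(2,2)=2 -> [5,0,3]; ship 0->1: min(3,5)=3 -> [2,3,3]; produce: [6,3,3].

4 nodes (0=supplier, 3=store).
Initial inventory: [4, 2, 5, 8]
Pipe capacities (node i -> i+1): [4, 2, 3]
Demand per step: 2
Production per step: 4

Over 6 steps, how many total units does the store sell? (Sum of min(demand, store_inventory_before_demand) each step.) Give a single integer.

Answer: 12

Derivation:
Step 1: sold=2 (running total=2) -> [4 4 4 9]
Step 2: sold=2 (running total=4) -> [4 6 3 10]
Step 3: sold=2 (running total=6) -> [4 8 2 11]
Step 4: sold=2 (running total=8) -> [4 10 2 11]
Step 5: sold=2 (running total=10) -> [4 12 2 11]
Step 6: sold=2 (running total=12) -> [4 14 2 11]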